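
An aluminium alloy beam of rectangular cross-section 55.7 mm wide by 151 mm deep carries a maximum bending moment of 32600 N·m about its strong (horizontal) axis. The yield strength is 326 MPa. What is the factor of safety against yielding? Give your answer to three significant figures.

Section modulus S = bh²/6 = 55.7×151²/6 = 211700 mm³.
σ = M/S = 3.2600×10^7/211700 = 154.0 MPa.
n = 326/154.0 = 2.117.

n = 2.12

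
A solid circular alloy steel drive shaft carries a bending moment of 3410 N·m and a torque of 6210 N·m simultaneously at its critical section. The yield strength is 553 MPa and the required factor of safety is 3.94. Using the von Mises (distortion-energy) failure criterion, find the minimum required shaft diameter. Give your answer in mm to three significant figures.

d = 77.3 mm

σ_allow = σ_y/n = 553/3.94 = 140.4 MPa.
For a solid shaft σ_b = 32M/(πd³) and τ = 16T/(πd³), so the von Mises stress is σ' = (16/πd³)·√(4M²+3T²).
√(4M²+3T²) = √(4×(3.410×10^6)² + 3×(6.210×10^6)²) = 1.274×10^7 N·mm.
d³ = 16×1.274×10^7/(π×140.4) = 462100 mm³.
d = 77.31 mm.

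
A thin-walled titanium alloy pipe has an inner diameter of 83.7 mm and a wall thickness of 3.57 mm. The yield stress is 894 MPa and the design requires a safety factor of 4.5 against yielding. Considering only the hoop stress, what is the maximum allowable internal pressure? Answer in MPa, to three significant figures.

σ_allow = 894/4.5 = 198.7 MPa.
σ_h = pD/(2t) → p_allow = 2σ_allow t/D = 2×198.7×3.57/83.7 = 16.95 MPa.

p_allow = 16.9 MPa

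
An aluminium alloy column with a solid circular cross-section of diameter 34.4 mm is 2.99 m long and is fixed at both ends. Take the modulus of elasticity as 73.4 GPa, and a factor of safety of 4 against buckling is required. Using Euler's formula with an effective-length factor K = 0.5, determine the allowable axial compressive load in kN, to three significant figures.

I = πd⁴/64 = π×34.4⁴/64 = 68740 mm⁴.
Effective length L_e = KL = 0.5×2.99 m = 1495 mm.
Euler critical load P_cr = π²EI/L_e² = π²×73400×68740/1495² = 22280 N.
P_allow = P_cr/n = 22280/4 = 5570 N.

P_allow = 5.57 kN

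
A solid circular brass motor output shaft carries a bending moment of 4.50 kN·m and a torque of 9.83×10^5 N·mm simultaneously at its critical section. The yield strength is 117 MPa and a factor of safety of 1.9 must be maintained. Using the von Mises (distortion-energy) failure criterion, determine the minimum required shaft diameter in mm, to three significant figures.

d = 91.2 mm

σ_allow = σ_y/n = 117/1.9 = 61.58 MPa.
For a solid shaft σ_b = 32M/(πd³) and τ = 16T/(πd³), so the von Mises stress is σ' = (16/πd³)·√(4M²+3T²).
√(4M²+3T²) = √(4×(4.500×10^6)² + 3×(983000)²) = 9.160×10^6 N·mm.
d³ = 16×9.160×10^6/(π×61.58) = 757600 mm³.
d = 91.16 mm.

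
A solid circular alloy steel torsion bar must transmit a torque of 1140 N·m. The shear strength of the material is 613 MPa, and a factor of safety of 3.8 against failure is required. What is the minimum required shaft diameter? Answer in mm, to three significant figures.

Allowable shear stress τ_allow = 613/3.8 = 161.3 MPa.
For a solid shaft τ = 16T/(πd³), so d³ = 16T/(π τ_allow) = 16×1140000/(π×161.3) = 35990 mm³.
d = (35990)^(1/3) = 33.02 mm.

d = 33.0 mm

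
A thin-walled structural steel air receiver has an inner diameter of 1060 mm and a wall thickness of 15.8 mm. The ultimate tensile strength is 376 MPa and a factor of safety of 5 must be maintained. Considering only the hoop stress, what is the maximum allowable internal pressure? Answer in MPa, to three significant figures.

p_allow = 2.24 MPa

σ_allow = 376/5 = 75.20 MPa.
σ_h = pD/(2t) → p_allow = 2σ_allow t/D = 2×75.20×15.8/1060 = 2.242 MPa.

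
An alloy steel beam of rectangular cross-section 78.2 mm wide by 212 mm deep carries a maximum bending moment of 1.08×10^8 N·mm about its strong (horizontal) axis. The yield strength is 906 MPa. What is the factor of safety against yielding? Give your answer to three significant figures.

Section modulus S = bh²/6 = 78.2×212²/6 = 585800 mm³.
σ = M/S = 1.0800×10^8/585800 = 184.4 MPa.
n = 906/184.4 = 4.914.

n = 4.91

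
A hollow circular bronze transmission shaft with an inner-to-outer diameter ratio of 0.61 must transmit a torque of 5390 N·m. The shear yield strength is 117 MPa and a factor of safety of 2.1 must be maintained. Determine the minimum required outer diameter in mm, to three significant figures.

d_o = 83.0 mm

τ_allow = 117/2.1 = 55.71 MPa.
For a hollow shaft τ = 16T/[πd_o³(1−k⁴)] with k = 0.61, so 1−k⁴ = 0.8615.
d_o³ = 16T/[π τ_allow (1−k⁴)] = 16×5390000/(π×55.71×0.8615) = 571900 mm³.
d_o = 83.01 mm.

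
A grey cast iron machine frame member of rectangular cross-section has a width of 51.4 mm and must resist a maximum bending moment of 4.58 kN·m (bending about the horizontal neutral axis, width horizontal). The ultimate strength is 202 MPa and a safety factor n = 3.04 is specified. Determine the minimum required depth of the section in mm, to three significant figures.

σ_allow = 202/3.04 = 66.45 MPa.
For a rectangular section σ = 6M/(bh²), so h² = 6M/(b σ_allow) = 6×4580000/(51.4×66.45) = 8046 mm².
h = 89.70 mm.

h = 89.7 mm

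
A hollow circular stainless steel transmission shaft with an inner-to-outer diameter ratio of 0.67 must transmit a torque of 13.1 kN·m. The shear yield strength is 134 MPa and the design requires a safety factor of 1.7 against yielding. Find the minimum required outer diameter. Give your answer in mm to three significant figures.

d_o = 102 mm

τ_allow = 134/1.7 = 78.82 MPa.
For a hollow shaft τ = 16T/[πd_o³(1−k⁴)] with k = 0.67, so 1−k⁴ = 0.7985.
d_o³ = 16T/[π τ_allow (1−k⁴)] = 16×1.3100×10^7/(π×78.82×0.7985) = 1.060×10^6 mm³.
d_o = 102.0 mm.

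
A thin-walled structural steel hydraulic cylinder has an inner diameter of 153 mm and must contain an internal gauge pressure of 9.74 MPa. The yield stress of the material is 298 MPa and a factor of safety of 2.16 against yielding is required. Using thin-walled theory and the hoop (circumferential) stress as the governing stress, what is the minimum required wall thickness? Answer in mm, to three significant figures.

σ_allow = 298/2.16 = 138.0 MPa.
Hoop stress σ_h = pD/(2t), so t = pD/(2σ_allow) = 9.74×153/(2×138.0) = 5.401 mm.

t = 5.40 mm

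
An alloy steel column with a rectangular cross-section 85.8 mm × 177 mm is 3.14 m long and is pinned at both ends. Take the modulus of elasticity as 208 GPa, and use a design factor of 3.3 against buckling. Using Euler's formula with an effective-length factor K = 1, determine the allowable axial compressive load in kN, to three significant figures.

Buckling occurs about the weak axis: I_min = h·b³/12 = 177×85.8³/12 = 9.317×10^6 mm⁴ (b = 85.8 mm is the smaller dimension).
Effective length L_e = KL = 1×3.14 m = 3140 mm.
Euler critical load P_cr = π²EI/L_e² = π²×208000×9.317×10^6/3140² = 1.940×10^6 N.
P_allow = P_cr/n = 1.940×10^6/3.3 = 587800 N.

P_allow = 588 kN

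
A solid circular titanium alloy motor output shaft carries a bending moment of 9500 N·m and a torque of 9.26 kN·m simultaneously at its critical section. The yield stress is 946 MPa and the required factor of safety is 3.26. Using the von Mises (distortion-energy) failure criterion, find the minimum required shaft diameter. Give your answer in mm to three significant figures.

σ_allow = σ_y/n = 946/3.26 = 290.2 MPa.
For a solid shaft σ_b = 32M/(πd³) and τ = 16T/(πd³), so the von Mises stress is σ' = (16/πd³)·√(4M²+3T²).
√(4M²+3T²) = √(4×(9.500×10^6)² + 3×(9.260×10^6)²) = 2.486×10^7 N·mm.
d³ = 16×2.486×10^7/(π×290.2) = 436400 mm³.
d = 75.85 mm.

d = 75.9 mm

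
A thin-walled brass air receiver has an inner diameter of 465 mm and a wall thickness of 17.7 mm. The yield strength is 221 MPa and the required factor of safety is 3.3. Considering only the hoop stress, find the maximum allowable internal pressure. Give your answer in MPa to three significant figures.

σ_allow = 221/3.3 = 66.97 MPa.
σ_h = pD/(2t) → p_allow = 2σ_allow t/D = 2×66.97×17.7/465 = 5.098 MPa.

p_allow = 5.10 MPa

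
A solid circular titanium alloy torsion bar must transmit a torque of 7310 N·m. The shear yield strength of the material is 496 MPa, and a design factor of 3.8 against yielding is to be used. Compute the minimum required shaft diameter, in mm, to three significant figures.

Allowable shear stress τ_allow = 496/3.8 = 130.5 MPa.
For a solid shaft τ = 16T/(πd³), so d³ = 16T/(π τ_allow) = 16×7310000/(π×130.5) = 285200 mm³.
d = (285200)^(1/3) = 65.83 mm.

d = 65.8 mm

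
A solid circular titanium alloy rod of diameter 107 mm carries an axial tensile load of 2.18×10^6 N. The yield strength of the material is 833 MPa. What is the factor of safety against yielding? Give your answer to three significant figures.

n = 3.44

A = πd²/4 = 8992 mm².
σ = F/A = 2180000/8992 = 242.4 MPa.
n = 833/242.4 = 3.436.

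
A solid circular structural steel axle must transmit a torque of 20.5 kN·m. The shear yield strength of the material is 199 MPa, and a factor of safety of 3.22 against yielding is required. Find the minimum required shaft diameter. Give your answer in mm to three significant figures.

d = 119 mm

Allowable shear stress τ_allow = 199/3.22 = 61.80 MPa.
For a solid shaft τ = 16T/(πd³), so d³ = 16T/(π τ_allow) = 16×2.0500×10^7/(π×61.80) = 1.689×10^6 mm³.
d = (1.689×10^6)^(1/3) = 119.1 mm.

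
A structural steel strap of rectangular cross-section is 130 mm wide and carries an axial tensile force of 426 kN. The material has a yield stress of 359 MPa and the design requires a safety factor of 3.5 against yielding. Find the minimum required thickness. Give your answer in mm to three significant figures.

t = 31.9 mm

σ_allow = 359/3.5 = 102.6 MPa.
Required area A = F/σ_allow = 426000/102.6 = 4153 mm².
t = A/w = 4153/130 = 31.95 mm.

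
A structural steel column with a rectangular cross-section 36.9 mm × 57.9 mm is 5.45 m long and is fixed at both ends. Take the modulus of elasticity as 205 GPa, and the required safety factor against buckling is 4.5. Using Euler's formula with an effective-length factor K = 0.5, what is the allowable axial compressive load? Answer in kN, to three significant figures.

P_allow = 14.7 kN

Buckling occurs about the weak axis: I_min = h·b³/12 = 57.9×36.9³/12 = 242400 mm⁴ (b = 36.9 mm is the smaller dimension).
Effective length L_e = KL = 0.5×5.45 m = 2725 mm.
Euler critical load P_cr = π²EI/L_e² = π²×205000×242400/2725² = 66050 N.
P_allow = P_cr/n = 66050/4.5 = 14680 N.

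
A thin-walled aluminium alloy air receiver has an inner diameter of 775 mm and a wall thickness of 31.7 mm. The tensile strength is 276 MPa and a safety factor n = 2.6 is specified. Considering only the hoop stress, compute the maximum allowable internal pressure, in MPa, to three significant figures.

p_allow = 8.68 MPa

σ_allow = 276/2.6 = 106.2 MPa.
σ_h = pD/(2t) → p_allow = 2σ_allow t/D = 2×106.2×31.7/775 = 8.684 MPa.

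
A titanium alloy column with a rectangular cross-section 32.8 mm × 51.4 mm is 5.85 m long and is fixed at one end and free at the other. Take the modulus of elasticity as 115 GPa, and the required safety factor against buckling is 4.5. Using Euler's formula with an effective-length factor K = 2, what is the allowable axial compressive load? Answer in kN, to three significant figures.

Buckling occurs about the weak axis: I_min = h·b³/12 = 51.4×32.8³/12 = 151100 mm⁴ (b = 32.8 mm is the smaller dimension).
Effective length L_e = KL = 2×5.85 m = 11700 mm.
Euler critical load P_cr = π²EI/L_e² = π²×115000×151100/11700² = 1253 N.
P_allow = P_cr/n = 1253/4.5 = 278.5 N.

P_allow = 0.278 kN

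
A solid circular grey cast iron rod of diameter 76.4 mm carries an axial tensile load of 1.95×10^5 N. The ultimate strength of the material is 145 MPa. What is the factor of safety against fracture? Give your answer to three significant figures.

n = 3.41

A = πd²/4 = 4584 mm².
σ = F/A = 195000/4584 = 42.54 MPa.
n = 145/42.54 = 3.409.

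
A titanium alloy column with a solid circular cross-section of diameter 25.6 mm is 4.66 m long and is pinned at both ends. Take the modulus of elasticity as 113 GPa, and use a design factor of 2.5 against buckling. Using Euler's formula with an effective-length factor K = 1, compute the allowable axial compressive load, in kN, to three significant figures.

P_allow = 0.433 kN

I = πd⁴/64 = π×25.6⁴/64 = 21080 mm⁴.
Effective length L_e = KL = 1×4.66 m = 4660 mm.
Euler critical load P_cr = π²EI/L_e² = π²×113000×21080/4660² = 1083 N.
P_allow = P_cr/n = 1083/2.5 = 433.1 N.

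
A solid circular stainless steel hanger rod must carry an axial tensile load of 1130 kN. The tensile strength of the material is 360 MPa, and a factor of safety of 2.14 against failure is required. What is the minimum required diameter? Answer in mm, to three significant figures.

Allowable stress σ_allow = 360/2.14 = 168.2 MPa.
Required area A = F/σ_allow = 1130000/168.2 = 6717 mm².
A = πd²/4 → d = √(4A/π) = 92.48 mm.

d = 92.5 mm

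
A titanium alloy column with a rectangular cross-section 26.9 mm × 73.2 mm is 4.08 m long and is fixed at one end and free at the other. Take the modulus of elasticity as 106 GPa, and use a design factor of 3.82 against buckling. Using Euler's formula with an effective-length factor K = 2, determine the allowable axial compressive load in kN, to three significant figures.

Buckling occurs about the weak axis: I_min = h·b³/12 = 73.2×26.9³/12 = 118700 mm⁴ (b = 26.9 mm is the smaller dimension).
Effective length L_e = KL = 2×4.08 m = 8160 mm.
Euler critical load P_cr = π²EI/L_e² = π²×106000×118700/8160² = 1866 N.
P_allow = P_cr/n = 1866/3.82 = 488.4 N.

P_allow = 0.488 kN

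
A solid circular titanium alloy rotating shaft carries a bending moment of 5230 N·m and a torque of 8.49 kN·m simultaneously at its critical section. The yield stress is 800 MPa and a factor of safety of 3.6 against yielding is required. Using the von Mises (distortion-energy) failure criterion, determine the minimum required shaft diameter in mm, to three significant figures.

d = 74.5 mm

σ_allow = σ_y/n = 800/3.6 = 222.2 MPa.
For a solid shaft σ_b = 32M/(πd³) and τ = 16T/(πd³), so the von Mises stress is σ' = (16/πd³)·√(4M²+3T²).
√(4M²+3T²) = √(4×(5.230×10^6)² + 3×(8.490×10^6)²) = 1.805×10^7 N·mm.
d³ = 16×1.805×10^7/(π×222.2) = 413600 mm³.
d = 74.51 mm.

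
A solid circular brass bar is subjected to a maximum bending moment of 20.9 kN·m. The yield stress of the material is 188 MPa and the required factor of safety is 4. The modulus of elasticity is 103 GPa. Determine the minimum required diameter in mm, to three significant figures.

σ_allow = 188/4 = 47.00 MPa.
For a solid circular section σ = 32M/(πd³), so d³ = 32M/(π σ_allow) = 32×2.0900×10^7/(π×47.00) = 4.529×10^6 mm³.
d = 165.5 mm.

d = 165 mm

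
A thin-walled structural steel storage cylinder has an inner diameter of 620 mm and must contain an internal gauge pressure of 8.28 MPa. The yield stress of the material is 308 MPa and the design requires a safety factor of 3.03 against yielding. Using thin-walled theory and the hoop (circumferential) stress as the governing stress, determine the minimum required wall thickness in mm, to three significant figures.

t = 25.3 mm

σ_allow = 308/3.03 = 101.7 MPa.
Hoop stress σ_h = pD/(2t), so t = pD/(2σ_allow) = 8.28×620/(2×101.7) = 25.25 mm.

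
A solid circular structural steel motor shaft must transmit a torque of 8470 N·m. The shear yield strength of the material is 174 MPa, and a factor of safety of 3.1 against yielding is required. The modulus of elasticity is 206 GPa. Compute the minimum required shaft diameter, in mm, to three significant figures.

d = 91.6 mm

Allowable shear stress τ_allow = 174/3.1 = 56.13 MPa.
For a solid shaft τ = 16T/(πd³), so d³ = 16T/(π τ_allow) = 16×8470000/(π×56.13) = 768500 mm³.
d = (768500)^(1/3) = 91.60 mm.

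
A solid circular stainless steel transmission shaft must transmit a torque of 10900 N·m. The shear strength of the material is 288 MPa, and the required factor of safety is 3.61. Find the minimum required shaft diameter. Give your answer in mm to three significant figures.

Allowable shear stress τ_allow = 288/3.61 = 79.78 MPa.
For a solid shaft τ = 16T/(πd³), so d³ = 16T/(π τ_allow) = 16×1.0900×10^7/(π×79.78) = 695800 mm³.
d = (695800)^(1/3) = 88.61 mm.

d = 88.6 mm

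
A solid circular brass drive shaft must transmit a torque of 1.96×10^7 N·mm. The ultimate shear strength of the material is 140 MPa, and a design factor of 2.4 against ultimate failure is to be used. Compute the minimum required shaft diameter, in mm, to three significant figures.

Allowable shear stress τ_allow = 140/2.4 = 58.33 MPa.
For a solid shaft τ = 16T/(πd³), so d³ = 16T/(π τ_allow) = 16×1.9600×10^7/(π×58.33) = 1.711×10^6 mm³.
d = (1.711×10^6)^(1/3) = 119.6 mm.

d = 120 mm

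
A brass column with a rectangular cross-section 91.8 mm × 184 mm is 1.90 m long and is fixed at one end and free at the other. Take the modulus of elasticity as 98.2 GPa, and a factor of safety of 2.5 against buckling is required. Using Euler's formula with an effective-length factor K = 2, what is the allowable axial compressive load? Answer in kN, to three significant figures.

Buckling occurs about the weak axis: I_min = h·b³/12 = 184×91.8³/12 = 1.186×10^7 mm⁴ (b = 91.8 mm is the smaller dimension).
Effective length L_e = KL = 2×1.90 m = 3800 mm.
Euler critical load P_cr = π²EI/L_e² = π²×98200×1.186×10^7/3800² = 796200 N.
P_allow = P_cr/n = 796200/2.5 = 318500 N.

P_allow = 318 kN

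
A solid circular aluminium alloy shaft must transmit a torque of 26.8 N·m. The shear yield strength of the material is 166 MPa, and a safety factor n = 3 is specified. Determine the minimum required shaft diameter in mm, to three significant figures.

d = 13.5 mm

Allowable shear stress τ_allow = 166/3 = 55.33 MPa.
For a solid shaft τ = 16T/(πd³), so d³ = 16T/(π τ_allow) = 16×26800/(π×55.33) = 2467 mm³.
d = (2467)^(1/3) = 13.51 mm.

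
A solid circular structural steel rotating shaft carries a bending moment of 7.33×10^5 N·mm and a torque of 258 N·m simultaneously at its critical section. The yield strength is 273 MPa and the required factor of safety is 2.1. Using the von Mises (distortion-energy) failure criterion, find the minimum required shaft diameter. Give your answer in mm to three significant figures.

d = 39.2 mm

σ_allow = σ_y/n = 273/2.1 = 130.0 MPa.
For a solid shaft σ_b = 32M/(πd³) and τ = 16T/(πd³), so the von Mises stress is σ' = (16/πd³)·√(4M²+3T²).
√(4M²+3T²) = √(4×(733000)² + 3×(258000)²) = 1.533×10^6 N·mm.
d³ = 16×1.533×10^6/(π×130.0) = 60040 mm³.
d = 39.16 mm.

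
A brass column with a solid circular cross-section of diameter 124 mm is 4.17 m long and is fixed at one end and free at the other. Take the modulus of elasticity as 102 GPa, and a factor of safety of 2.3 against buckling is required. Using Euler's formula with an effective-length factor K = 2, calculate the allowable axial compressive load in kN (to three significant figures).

P_allow = 73.0 kN

I = πd⁴/64 = π×124⁴/64 = 1.161×10^7 mm⁴.
Effective length L_e = KL = 2×4.17 m = 8340 mm.
Euler critical load P_cr = π²EI/L_e² = π²×102000×1.161×10^7/8340² = 168000 N.
P_allow = P_cr/n = 168000/2.3 = 73030 N.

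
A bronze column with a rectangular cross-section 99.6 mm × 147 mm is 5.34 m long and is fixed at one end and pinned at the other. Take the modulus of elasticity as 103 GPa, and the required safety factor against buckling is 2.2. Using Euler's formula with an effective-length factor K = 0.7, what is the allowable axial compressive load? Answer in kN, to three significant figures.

Buckling occurs about the weak axis: I_min = h·b³/12 = 147×99.6³/12 = 1.210×10^7 mm⁴ (b = 99.6 mm is the smaller dimension).
Effective length L_e = KL = 0.7×5.34 m = 3738 mm.
Euler critical load P_cr = π²EI/L_e² = π²×103000×1.210×10^7/3738² = 880600 N.
P_allow = P_cr/n = 880600/2.2 = 400300 N.

P_allow = 400 kN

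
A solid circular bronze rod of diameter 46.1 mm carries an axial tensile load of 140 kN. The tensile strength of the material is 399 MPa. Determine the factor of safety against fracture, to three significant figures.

A = πd²/4 = 1669 mm².
σ = F/A = 140000/1669 = 83.88 MPa.
n = 399/83.88 = 4.757.

n = 4.76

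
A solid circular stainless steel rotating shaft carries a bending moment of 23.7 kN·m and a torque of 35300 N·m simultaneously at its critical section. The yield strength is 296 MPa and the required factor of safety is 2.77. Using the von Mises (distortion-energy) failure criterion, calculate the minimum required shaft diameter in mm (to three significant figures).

σ_allow = σ_y/n = 296/2.77 = 106.9 MPa.
For a solid shaft σ_b = 32M/(πd³) and τ = 16T/(πd³), so the von Mises stress is σ' = (16/πd³)·√(4M²+3T²).
√(4M²+3T²) = √(4×(2.370×10^7)² + 3×(3.530×10^7)²) = 7.736×10^7 N·mm.
d³ = 16×7.736×10^7/(π×106.9) = 3.687×10^6 mm³.
d = 154.5 mm.

d = 154 mm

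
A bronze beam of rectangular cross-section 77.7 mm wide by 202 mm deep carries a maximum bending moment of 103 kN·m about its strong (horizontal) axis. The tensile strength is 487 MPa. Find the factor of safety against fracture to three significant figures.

Section modulus S = bh²/6 = 77.7×202²/6 = 528400 mm³.
σ = M/S = 1.0300×10^8/528400 = 194.9 MPa.
n = 487/194.9 = 2.498.

n = 2.50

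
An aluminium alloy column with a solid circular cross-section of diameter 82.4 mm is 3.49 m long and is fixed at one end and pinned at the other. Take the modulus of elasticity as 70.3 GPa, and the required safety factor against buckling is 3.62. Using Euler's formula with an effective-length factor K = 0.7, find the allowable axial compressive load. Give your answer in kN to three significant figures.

P_allow = 72.7 kN

I = πd⁴/64 = π×82.4⁴/64 = 2.263×10^6 mm⁴.
Effective length L_e = KL = 0.7×3.49 m = 2443 mm.
Euler critical load P_cr = π²EI/L_e² = π²×70300×2.263×10^6/2443² = 263100 N.
P_allow = P_cr/n = 263100/3.62 = 72670 N.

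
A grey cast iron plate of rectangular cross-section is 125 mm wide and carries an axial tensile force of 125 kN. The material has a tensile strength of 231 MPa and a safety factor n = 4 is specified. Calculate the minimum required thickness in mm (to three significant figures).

t = 17.3 mm

σ_allow = 231/4 = 57.75 MPa.
Required area A = F/σ_allow = 125000/57.75 = 2165 mm².
t = A/w = 2165/125 = 17.32 mm.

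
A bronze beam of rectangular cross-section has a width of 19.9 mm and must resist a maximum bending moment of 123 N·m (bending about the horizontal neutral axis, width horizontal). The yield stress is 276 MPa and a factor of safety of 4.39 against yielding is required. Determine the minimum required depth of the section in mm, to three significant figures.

h = 24.3 mm

σ_allow = 276/4.39 = 62.87 MPa.
For a rectangular section σ = 6M/(bh²), so h² = 6M/(b σ_allow) = 6×123000/(19.9×62.87) = 589.9 mm².
h = 24.29 mm.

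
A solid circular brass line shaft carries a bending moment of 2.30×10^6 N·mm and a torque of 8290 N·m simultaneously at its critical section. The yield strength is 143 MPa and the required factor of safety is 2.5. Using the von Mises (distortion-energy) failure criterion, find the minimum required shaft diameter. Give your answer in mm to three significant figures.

d = 110 mm

σ_allow = σ_y/n = 143/2.5 = 57.20 MPa.
For a solid shaft σ_b = 32M/(πd³) and τ = 16T/(πd³), so the von Mises stress is σ' = (16/πd³)·√(4M²+3T²).
√(4M²+3T²) = √(4×(2.300×10^6)² + 3×(8.290×10^6)²) = 1.508×10^7 N·mm.
d³ = 16×1.508×10^7/(π×57.20) = 1.342×10^6 mm³.
d = 110.3 mm.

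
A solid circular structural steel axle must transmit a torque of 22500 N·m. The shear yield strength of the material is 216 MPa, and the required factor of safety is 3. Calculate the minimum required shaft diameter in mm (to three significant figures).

d = 117 mm

Allowable shear stress τ_allow = 216/3 = 72.00 MPa.
For a solid shaft τ = 16T/(πd³), so d³ = 16T/(π τ_allow) = 16×2.2500×10^7/(π×72.00) = 1.592×10^6 mm³.
d = (1.592×10^6)^(1/3) = 116.8 mm.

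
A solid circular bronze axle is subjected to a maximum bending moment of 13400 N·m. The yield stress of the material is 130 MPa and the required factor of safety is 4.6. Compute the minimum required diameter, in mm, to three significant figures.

d = 169 mm

σ_allow = 130/4.6 = 28.26 MPa.
For a solid circular section σ = 32M/(πd³), so d³ = 32M/(π σ_allow) = 32×1.3400×10^7/(π×28.26) = 4.830×10^6 mm³.
d = 169.0 mm.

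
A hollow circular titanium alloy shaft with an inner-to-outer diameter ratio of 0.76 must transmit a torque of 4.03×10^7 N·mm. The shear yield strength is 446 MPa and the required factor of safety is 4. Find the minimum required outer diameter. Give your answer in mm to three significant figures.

τ_allow = 446/4 = 111.5 MPa.
For a hollow shaft τ = 16T/[πd_o³(1−k⁴)] with k = 0.76, so 1−k⁴ = 0.6664.
d_o³ = 16T/[π τ_allow (1−k⁴)] = 16×4.0300×10^7/(π×111.5×0.6664) = 2.762×10^6 mm³.
d_o = 140.3 mm.

d_o = 140 mm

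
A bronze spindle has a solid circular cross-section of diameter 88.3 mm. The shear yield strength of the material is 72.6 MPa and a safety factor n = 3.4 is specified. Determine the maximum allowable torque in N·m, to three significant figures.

τ_allow = 72.6/3.4 = 21.35 MPa.
For a solid shaft T_allow = τ_allow·πd³/16; πd³/16 = π×88.3³/16 = 135200 mm³.
T_allow = 21.35×135200 = 2.886×10^6 N·mm = 2886 N·m.

T_allow = 2890 N·m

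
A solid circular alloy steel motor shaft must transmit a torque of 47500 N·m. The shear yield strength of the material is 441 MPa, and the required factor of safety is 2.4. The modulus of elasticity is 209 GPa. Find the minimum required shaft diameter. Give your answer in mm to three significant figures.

d = 110 mm

Allowable shear stress τ_allow = 441/2.4 = 183.8 MPa.
For a solid shaft τ = 16T/(πd³), so d³ = 16T/(π τ_allow) = 16×4.7500×10^7/(π×183.8) = 1.317×10^6 mm³.
d = (1.317×10^6)^(1/3) = 109.6 mm.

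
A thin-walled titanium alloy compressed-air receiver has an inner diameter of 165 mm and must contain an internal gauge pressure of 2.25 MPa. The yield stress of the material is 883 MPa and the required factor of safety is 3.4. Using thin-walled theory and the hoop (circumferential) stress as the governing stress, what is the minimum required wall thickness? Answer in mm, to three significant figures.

t = 0.715 mm

σ_allow = 883/3.4 = 259.7 MPa.
Hoop stress σ_h = pD/(2t), so t = pD/(2σ_allow) = 2.25×165/(2×259.7) = 0.7148 mm.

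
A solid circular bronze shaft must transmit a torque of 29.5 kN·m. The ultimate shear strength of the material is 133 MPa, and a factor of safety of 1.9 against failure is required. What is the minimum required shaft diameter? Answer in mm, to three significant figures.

Allowable shear stress τ_allow = 133/1.9 = 70.00 MPa.
For a solid shaft τ = 16T/(πd³), so d³ = 16T/(π τ_allow) = 16×2.9500×10^7/(π×70.00) = 2.146×10^6 mm³.
d = (2.146×10^6)^(1/3) = 129.0 mm.

d = 129 mm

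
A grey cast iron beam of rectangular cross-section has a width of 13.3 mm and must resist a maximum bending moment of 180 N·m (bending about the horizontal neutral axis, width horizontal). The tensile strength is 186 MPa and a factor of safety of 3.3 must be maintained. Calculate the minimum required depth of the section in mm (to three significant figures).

σ_allow = 186/3.3 = 56.36 MPa.
For a rectangular section σ = 6M/(bh²), so h² = 6M/(b σ_allow) = 6×180000/(13.3×56.36) = 1441 mm².
h = 37.96 mm.

h = 38.0 mm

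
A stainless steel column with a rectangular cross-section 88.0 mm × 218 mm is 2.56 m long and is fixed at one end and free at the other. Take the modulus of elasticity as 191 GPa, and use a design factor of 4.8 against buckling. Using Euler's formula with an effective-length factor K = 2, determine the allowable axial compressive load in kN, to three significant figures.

Buckling occurs about the weak axis: I_min = h·b³/12 = 218×88.0³/12 = 1.238×10^7 mm⁴ (b = 88.0 mm is the smaller dimension).
Effective length L_e = KL = 2×2.56 m = 5120 mm.
Euler critical load P_cr = π²EI/L_e² = π²×191000×1.238×10^7/5120² = 890300 N.
P_allow = P_cr/n = 890300/4.8 = 185500 N.

P_allow = 185 kN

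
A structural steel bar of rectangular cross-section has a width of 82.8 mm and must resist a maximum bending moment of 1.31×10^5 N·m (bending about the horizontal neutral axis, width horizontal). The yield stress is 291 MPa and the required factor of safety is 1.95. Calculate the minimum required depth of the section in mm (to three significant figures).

h = 252 mm

σ_allow = 291/1.95 = 149.2 MPa.
For a rectangular section σ = 6M/(bh²), so h² = 6M/(b σ_allow) = 6×1.3100×10^8/(82.8×149.2) = 63610 mm².
h = 252.2 mm.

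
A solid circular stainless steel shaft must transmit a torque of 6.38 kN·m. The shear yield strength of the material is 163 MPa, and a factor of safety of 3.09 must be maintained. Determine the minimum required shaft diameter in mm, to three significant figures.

Allowable shear stress τ_allow = 163/3.09 = 52.75 MPa.
For a solid shaft τ = 16T/(πd³), so d³ = 16T/(π τ_allow) = 16×6380000/(π×52.75) = 616000 mm³.
d = (616000)^(1/3) = 85.09 mm.

d = 85.1 mm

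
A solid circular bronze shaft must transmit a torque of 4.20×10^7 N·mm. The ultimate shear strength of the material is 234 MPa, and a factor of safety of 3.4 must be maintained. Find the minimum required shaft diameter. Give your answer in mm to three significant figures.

d = 146 mm

Allowable shear stress τ_allow = 234/3.4 = 68.82 MPa.
For a solid shaft τ = 16T/(πd³), so d³ = 16T/(π τ_allow) = 16×4.2000×10^7/(π×68.82) = 3.108×10^6 mm³.
d = (3.108×10^6)^(1/3) = 145.9 mm.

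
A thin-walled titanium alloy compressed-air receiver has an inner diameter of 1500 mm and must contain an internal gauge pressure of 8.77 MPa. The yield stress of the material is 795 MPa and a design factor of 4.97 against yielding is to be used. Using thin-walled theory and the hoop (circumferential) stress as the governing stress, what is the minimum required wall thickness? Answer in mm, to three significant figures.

t = 41.1 mm

σ_allow = 795/4.97 = 160.0 MPa.
Hoop stress σ_h = pD/(2t), so t = pD/(2σ_allow) = 8.77×1500/(2×160.0) = 41.12 mm.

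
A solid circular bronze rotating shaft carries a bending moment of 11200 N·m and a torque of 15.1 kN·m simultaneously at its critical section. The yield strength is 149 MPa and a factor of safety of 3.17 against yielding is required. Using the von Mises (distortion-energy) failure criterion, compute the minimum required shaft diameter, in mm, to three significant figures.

σ_allow = σ_y/n = 149/3.17 = 47.00 MPa.
For a solid shaft σ_b = 32M/(πd³) and τ = 16T/(πd³), so the von Mises stress is σ' = (16/πd³)·√(4M²+3T²).
√(4M²+3T²) = √(4×(1.120×10^7)² + 3×(1.510×10^7)²) = 3.444×10^7 N·mm.
d³ = 16×3.444×10^7/(π×47.00) = 3.731×10^6 mm³.
d = 155.1 mm.

d = 155 mm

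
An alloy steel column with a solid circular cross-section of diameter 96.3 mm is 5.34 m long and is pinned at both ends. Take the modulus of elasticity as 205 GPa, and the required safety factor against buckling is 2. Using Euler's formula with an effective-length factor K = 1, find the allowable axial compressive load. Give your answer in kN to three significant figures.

P_allow = 150 kN

I = πd⁴/64 = π×96.3⁴/64 = 4.222×10^6 mm⁴.
Effective length L_e = KL = 1×5.34 m = 5340 mm.
Euler critical load P_cr = π²EI/L_e² = π²×205000×4.222×10^6/5340² = 299500 N.
P_allow = P_cr/n = 299500/2 = 149800 N.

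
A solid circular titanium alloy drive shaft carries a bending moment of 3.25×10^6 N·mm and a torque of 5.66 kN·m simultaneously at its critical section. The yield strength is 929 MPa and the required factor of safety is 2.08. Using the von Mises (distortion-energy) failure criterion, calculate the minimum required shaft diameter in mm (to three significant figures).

d = 51.2 mm

σ_allow = σ_y/n = 929/2.08 = 446.6 MPa.
For a solid shaft σ_b = 32M/(πd³) and τ = 16T/(πd³), so the von Mises stress is σ' = (16/πd³)·√(4M²+3T²).
√(4M²+3T²) = √(4×(3.250×10^6)² + 3×(5.660×10^6)²) = 1.176×10^7 N·mm.
d³ = 16×1.176×10^7/(π×446.6) = 134100 mm³.
d = 51.19 mm.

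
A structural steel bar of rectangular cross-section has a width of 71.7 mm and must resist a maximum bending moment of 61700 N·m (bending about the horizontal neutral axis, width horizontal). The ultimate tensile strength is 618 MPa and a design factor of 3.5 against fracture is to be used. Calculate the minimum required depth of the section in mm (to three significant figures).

h = 171 mm

σ_allow = 618/3.5 = 176.6 MPa.
For a rectangular section σ = 6M/(bh²), so h² = 6M/(b σ_allow) = 6×6.1700×10^7/(71.7×176.6) = 29240 mm².
h = 171.0 mm.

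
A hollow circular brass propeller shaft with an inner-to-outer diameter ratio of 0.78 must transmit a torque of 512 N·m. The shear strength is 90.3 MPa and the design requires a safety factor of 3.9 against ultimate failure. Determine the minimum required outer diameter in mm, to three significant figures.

τ_allow = 90.3/3.9 = 23.15 MPa.
For a hollow shaft τ = 16T/[πd_o³(1−k⁴)] with k = 0.78, so 1−k⁴ = 0.6298.
d_o³ = 16T/[π τ_allow (1−k⁴)] = 16×512000/(π×23.15×0.6298) = 178800 mm³.
d_o = 56.34 mm.

d_o = 56.3 mm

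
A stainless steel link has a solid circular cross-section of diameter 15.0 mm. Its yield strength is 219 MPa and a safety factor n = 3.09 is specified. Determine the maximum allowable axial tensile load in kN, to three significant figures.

F_allow = 12.5 kN

σ_allow = 219/3.09 = 70.87 MPa.
A = πd²/4 = π×15.0²/4 = 176.7 mm².
F_allow = σ_allow × A = 70.87×176.7 = 12520 N.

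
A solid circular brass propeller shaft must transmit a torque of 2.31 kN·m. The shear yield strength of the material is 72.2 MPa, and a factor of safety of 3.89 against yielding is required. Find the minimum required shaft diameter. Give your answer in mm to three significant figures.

d = 85.9 mm

Allowable shear stress τ_allow = 72.2/3.89 = 18.56 MPa.
For a solid shaft τ = 16T/(πd³), so d³ = 16T/(π τ_allow) = 16×2310000/(π×18.56) = 633900 mm³.
d = (633900)^(1/3) = 85.90 mm.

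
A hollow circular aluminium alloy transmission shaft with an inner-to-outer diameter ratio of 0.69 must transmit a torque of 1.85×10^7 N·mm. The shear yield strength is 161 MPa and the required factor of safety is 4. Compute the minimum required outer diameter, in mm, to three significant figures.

d_o = 145 mm

τ_allow = 161/4 = 40.25 MPa.
For a hollow shaft τ = 16T/[πd_o³(1−k⁴)] with k = 0.69, so 1−k⁴ = 0.7733.
d_o³ = 16T/[π τ_allow (1−k⁴)] = 16×1.8500×10^7/(π×40.25×0.7733) = 3.027×10^6 mm³.
d_o = 144.7 mm.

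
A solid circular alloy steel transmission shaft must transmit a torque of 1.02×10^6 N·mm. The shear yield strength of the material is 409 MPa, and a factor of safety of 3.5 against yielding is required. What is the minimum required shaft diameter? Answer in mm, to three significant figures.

d = 35.4 mm

Allowable shear stress τ_allow = 409/3.5 = 116.9 MPa.
For a solid shaft τ = 16T/(πd³), so d³ = 16T/(π τ_allow) = 16×1020000/(π×116.9) = 44450 mm³.
d = (44450)^(1/3) = 35.42 mm.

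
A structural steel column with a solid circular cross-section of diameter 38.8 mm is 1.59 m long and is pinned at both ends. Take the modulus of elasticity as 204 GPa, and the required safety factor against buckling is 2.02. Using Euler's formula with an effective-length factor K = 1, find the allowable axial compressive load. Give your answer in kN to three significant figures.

P_allow = 43.9 kN

I = πd⁴/64 = π×38.8⁴/64 = 111200 mm⁴.
Effective length L_e = KL = 1×1.59 m = 1590 mm.
Euler critical load P_cr = π²EI/L_e² = π²×204000×111200/1590² = 88600 N.
P_allow = P_cr/n = 88600/2.02 = 43860 N.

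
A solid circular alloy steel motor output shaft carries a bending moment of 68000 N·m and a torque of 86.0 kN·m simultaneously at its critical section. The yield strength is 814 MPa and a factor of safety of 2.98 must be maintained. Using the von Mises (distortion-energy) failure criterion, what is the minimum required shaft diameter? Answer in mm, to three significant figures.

d = 156 mm

σ_allow = σ_y/n = 814/2.98 = 273.2 MPa.
For a solid shaft σ_b = 32M/(πd³) and τ = 16T/(πd³), so the von Mises stress is σ' = (16/πd³)·√(4M²+3T²).
√(4M²+3T²) = √(4×(6.800×10^7)² + 3×(8.600×10^7)²) = 2.017×10^8 N·mm.
d³ = 16×2.017×10^8/(π×273.2) = 3.761×10^6 mm³.
d = 155.5 mm.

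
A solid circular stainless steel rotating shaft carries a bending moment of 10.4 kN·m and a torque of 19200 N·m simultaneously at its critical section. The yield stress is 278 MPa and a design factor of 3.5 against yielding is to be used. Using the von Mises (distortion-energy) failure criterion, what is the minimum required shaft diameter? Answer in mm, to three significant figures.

d = 136 mm

σ_allow = σ_y/n = 278/3.5 = 79.43 MPa.
For a solid shaft σ_b = 32M/(πd³) and τ = 16T/(πd³), so the von Mises stress is σ' = (16/πd³)·√(4M²+3T²).
√(4M²+3T²) = √(4×(1.040×10^7)² + 3×(1.920×10^7)²) = 3.922×10^7 N·mm.
d³ = 16×3.922×10^7/(π×79.43) = 2.515×10^6 mm³.
d = 136.0 mm.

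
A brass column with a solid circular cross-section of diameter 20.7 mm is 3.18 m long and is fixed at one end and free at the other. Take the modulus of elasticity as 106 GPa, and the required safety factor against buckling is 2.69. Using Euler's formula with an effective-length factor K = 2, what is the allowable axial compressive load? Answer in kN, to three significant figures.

I = πd⁴/64 = π×20.7⁴/64 = 9013 mm⁴.
Effective length L_e = KL = 2×3.18 m = 6360 mm.
Euler critical load P_cr = π²EI/L_e² = π²×106000×9013/6360² = 233.1 N.
P_allow = P_cr/n = 233.1/2.69 = 86.65 N.

P_allow = 0.0867 kN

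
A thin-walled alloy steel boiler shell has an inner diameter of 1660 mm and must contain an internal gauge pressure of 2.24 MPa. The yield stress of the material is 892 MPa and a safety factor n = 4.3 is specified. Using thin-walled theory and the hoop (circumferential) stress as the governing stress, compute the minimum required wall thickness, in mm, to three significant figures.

t = 8.96 mm

σ_allow = 892/4.3 = 207.4 MPa.
Hoop stress σ_h = pD/(2t), so t = pD/(2σ_allow) = 2.24×1660/(2×207.4) = 8.963 mm.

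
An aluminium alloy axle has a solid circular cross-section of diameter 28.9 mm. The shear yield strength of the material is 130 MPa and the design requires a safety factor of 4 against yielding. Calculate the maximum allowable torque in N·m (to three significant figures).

T_allow = 154 N·m

τ_allow = 130/4 = 32.50 MPa.
For a solid shaft T_allow = τ_allow·πd³/16; πd³/16 = π×28.9³/16 = 4739 mm³.
T_allow = 32.50×4739 = 154000 N·mm = 154.0 N·m.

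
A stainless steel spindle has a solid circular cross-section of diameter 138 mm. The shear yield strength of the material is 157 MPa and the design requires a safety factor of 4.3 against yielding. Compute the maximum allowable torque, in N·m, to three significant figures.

τ_allow = 157/4.3 = 36.51 MPa.
For a solid shaft T_allow = τ_allow·πd³/16; πd³/16 = π×138³/16 = 516000 mm³.
T_allow = 36.51×516000 = 1.884×10^7 N·mm = 18840 N·m.

T_allow = 18800 N·m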